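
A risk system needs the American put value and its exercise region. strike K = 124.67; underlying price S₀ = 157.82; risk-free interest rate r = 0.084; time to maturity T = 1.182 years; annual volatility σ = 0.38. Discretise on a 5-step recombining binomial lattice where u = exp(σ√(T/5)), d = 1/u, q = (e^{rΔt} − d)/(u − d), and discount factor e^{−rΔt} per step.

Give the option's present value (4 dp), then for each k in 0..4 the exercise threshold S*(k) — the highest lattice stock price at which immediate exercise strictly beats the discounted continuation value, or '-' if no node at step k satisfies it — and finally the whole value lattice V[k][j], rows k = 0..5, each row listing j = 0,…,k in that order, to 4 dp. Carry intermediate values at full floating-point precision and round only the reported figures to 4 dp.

Δt=0.23640  u=1.20293  d=0.83130  q=0.50791  discount=0.98034
step 5 (expiry): payoffs max(K−S,0) = 62.0142 34.0046 0.0000 0.0000 0.0000 0.0000
step 4: (k=4,j=0): S=75.3705, (K−S)⁺=49.2995, hold=46.8483 ⇒ V=49.2995 exercise | (k=4,j=1): S=109.0641, (K−S)⁺=15.6059, hold=16.4043 ⇒ V=16.4043 continue | (k=4,j=2): S=157.8200, (K−S)⁺=0.0000, hold=0.0000 ⇒ V=0.0000 continue | (k=4,j=3): S=228.3717, (K−S)⁺=0.0000, hold=0.0000 ⇒ V=0.0000 continue | (k=4,j=4): S=330.4628, (K−S)⁺=0.0000, hold=0.0000 ⇒ V=0.0000 continue  boundary S*=75.3705
step 3: (k=3,j=0): S=90.6654, (K−S)⁺=34.0046, hold=31.9509 ⇒ V=34.0046 exercise | (k=3,j=1): S=131.1964, (K−S)⁺=0.0000, hold=7.9137 ⇒ V=7.9137 continue | (k=3,j=2): S=189.8463, (K−S)⁺=0.0000, hold=0.0000 ⇒ V=0.0000 continue | (k=3,j=3): S=274.7150, (K−S)⁺=0.0000, hold=0.0000 ⇒ V=0.0000 continue  boundary S*=90.6654
step 2: (k=2,j=0): S=109.0641, (K−S)⁺=15.6059, hold=20.3447 ⇒ V=20.3447 continue | (k=2,j=1): S=157.8200, (K−S)⁺=0.0000, hold=3.8177 ⇒ V=3.8177 continue | (k=2,j=2): S=228.3717, (K−S)⁺=0.0000, hold=0.0000 ⇒ V=0.0000 continue  boundary S*=-
step 1: (k=1,j=0): S=131.1964, (K−S)⁺=0.0000, hold=11.7155 ⇒ V=11.7155 continue | (k=1,j=1): S=189.8463, (K−S)⁺=0.0000, hold=1.8417 ⇒ V=1.8417 continue  boundary S*=-
step 0: (k=0,j=0): S=157.8200, (K−S)⁺=0.0000, hold=6.5688 ⇒ V=6.5688 continue  boundary S*=-

price = 6.5688
boundary = - - - 90.6654 75.3705
tree:
6.5688
11.7155 1.8417
20.3447 3.8177 0.0000
34.0046 7.9137 0.0000 0.0000
49.2995 16.4043 0.0000 0.0000 0.0000
62.0142 34.0046 0.0000 0.0000 0.0000 0.0000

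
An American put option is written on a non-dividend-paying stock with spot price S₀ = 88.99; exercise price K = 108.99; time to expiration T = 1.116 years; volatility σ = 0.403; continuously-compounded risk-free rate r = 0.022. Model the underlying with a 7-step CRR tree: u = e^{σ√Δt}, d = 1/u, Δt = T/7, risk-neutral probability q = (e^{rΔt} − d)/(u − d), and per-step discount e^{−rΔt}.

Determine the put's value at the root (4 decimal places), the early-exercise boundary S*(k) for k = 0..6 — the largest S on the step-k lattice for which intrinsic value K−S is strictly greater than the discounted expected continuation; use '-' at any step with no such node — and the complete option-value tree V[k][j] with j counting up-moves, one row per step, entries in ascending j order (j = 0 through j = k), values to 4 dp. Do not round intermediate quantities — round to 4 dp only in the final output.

price = 27.0582
boundary = - - - 54.9151 64.5023 75.7632 88.9900
tree:
27.0582
35.3506 17.9366
44.5852 25.2314 9.8686
54.0749 34.2480 15.2817 3.8559
62.2371 44.4877 22.9905 6.7283 0.6549
69.1861 54.0749 33.2268 11.6527 1.2417 0.0000
75.1023 62.2371 44.4877 20.0000 2.3544 0.0000 0.0000
80.1391 69.1861 54.0749 33.2268 4.4640 0.0000 0.0000 0.0000

params: Δt=0.15943 u=1.17458 d=0.85137 q=0.47073 e^(-rΔt)=0.99650
t_7 payoffs: 80.1391 69.1861 54.0749 33.2268 4.4640 0.0000 0.0000 0.0000
t_6: node(6,0) S=33.8877 payoff=75.1023 vs cont=74.7207 → 75.1023 [stop]  node(6,1) S=46.7529 payoff=62.2371 vs cont=61.8555 → 62.2371 [stop]  node(6,2) S=64.5023 payoff=44.4877 vs cont=44.1061 → 44.4877 [stop]  node(6,3) S=88.9900 payoff=20.0000 vs cont=19.6184 → 20.0000 [stop]  node(6,4) S=122.7743 payoff=0.0000 vs cont=2.3544 → 2.3544 [wait]  node(6,5) S=169.3845 payoff=0.0000 vs cont=0.0000 → 0.0000 [wait]  node(6,6) S=233.6900 payoff=0.0000 vs cont=0.0000 → 0.0000 [wait]  ⇒ S*(6)=88.9900
t_5: node(5,0) S=39.8039 payoff=69.1861 vs cont=68.8045 → 69.1861 [stop]  node(5,1) S=54.9151 payoff=54.0749 vs cont=53.6933 → 54.0749 [stop]  node(5,2) S=75.7632 payoff=33.2268 vs cont=32.8452 → 33.2268 [stop]  node(5,3) S=104.5260 payoff=4.4640 vs cont=11.6527 → 11.6527 [wait]  node(5,4) S=144.2084 payoff=0.0000 vs cont=1.2417 → 1.2417 [wait]  node(5,5) S=198.9559 payoff=0.0000 vs cont=0.0000 → 0.0000 [wait]  ⇒ S*(5)=75.7632
t_4: node(4,0) S=46.7529 payoff=62.2371 vs cont=61.8555 → 62.2371 [stop]  node(4,1) S=64.5023 payoff=44.4877 vs cont=44.1061 → 44.4877 [stop]  node(4,2) S=88.9900 payoff=20.0000 vs cont=22.9905 → 22.9905 [wait]  node(4,3) S=122.7743 payoff=0.0000 vs cont=6.7283 → 6.7283 [wait]  node(4,4) S=169.3845 payoff=0.0000 vs cont=0.6549 → 0.6549 [wait]  ⇒ S*(4)=64.5023
t_3: node(3,0) S=54.9151 payoff=54.0749 vs cont=53.6933 → 54.0749 [stop]  node(3,1) S=75.7632 payoff=33.2268 vs cont=34.2480 → 34.2480 [wait]  node(3,2) S=104.5260 payoff=4.4640 vs cont=15.2817 → 15.2817 [wait]  node(3,3) S=144.2084 payoff=0.0000 vs cont=3.8559 → 3.8559 [wait]  ⇒ S*(3)=54.9151
t_2: node(2,0) S=64.5023 payoff=44.4877 vs cont=44.5852 → 44.5852 [wait]  node(2,1) S=88.9900 payoff=20.0000 vs cont=25.2314 → 25.2314 [wait]  node(2,2) S=122.7743 payoff=0.0000 vs cont=9.8686 → 9.8686 [wait]  ⇒ S*(2)=-
t_1: node(1,0) S=75.7632 payoff=33.2268 vs cont=35.3506 → 35.3506 [wait]  node(1,1) S=104.5260 payoff=4.4640 vs cont=17.9366 → 17.9366 [wait]  ⇒ S*(1)=-
t_0: node(0,0) S=88.9900 payoff=20.0000 vs cont=27.0582 → 27.0582 [wait]  ⇒ S*(0)=-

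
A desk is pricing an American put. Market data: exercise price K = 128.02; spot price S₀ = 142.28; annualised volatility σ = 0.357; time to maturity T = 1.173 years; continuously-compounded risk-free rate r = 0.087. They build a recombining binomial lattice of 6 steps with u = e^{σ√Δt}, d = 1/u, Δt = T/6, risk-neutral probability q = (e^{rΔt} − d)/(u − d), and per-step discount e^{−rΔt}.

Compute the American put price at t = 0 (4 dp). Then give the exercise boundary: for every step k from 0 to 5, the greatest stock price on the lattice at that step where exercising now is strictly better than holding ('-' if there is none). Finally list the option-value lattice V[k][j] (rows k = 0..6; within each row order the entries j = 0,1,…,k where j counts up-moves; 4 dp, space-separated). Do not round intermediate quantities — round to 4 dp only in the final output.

Δt=0.19550, u=1.17099, d=0.85398, q=0.51473, disc=e^(-rΔt)=0.98314
k=6 terminal: V=max(K-S,0) → 72.8343 52.3485 24.2581 0.0000 0.0000 0.0000 0.0000
k=5: j=0 S=64.6218 intr=63.3982 cont=61.2391 V=63.3982[EX]; j=1 S=88.6105 intr=39.4095 cont=37.2505 V=39.4095[EX]; j=2 S=121.5041 intr=6.5159 cont=11.5732 V=11.5732[hold]; j=3 S=166.6084 intr=0.0000 cont=0.0000 V=0.0000[hold]; j=4 S=228.4560 intr=0.0000 cont=0.0000 V=0.0000[hold]; j=5 S=313.2625 intr=0.0000 cont=0.0000 V=0.0000[hold]  S*(5)=88.6105
k=4: j=0 S=75.6715 intr=52.3485 cont=50.1895 V=52.3485[EX]; j=1 S=103.7619 intr=24.2581 cont=24.6583 V=24.6583[hold]; j=2 S=142.2800 intr=0.0000 cont=5.5214 V=5.5214[hold]; j=3 S=195.0966 intr=0.0000 cont=0.0000 V=0.0000[hold]; j=4 S=267.5195 intr=0.0000 cont=0.0000 V=0.0000[hold]  S*(4)=75.6715
k=3: j=0 S=88.6105 intr=39.4095 cont=37.4530 V=39.4095[EX]; j=1 S=121.5041 intr=6.5159 cont=14.5582 V=14.5582[hold]; j=2 S=166.6084 intr=0.0000 cont=2.6342 V=2.6342[hold]; j=3 S=228.4560 intr=0.0000 cont=0.0000 V=0.0000[hold]  S*(3)=88.6105
k=2: j=0 S=103.7619 intr=24.2581 cont=26.1689 V=26.1689[hold]; j=1 S=142.2800 intr=0.0000 cont=8.2785 V=8.2785[hold]; j=2 S=195.0966 intr=0.0000 cont=1.2567 V=1.2567[hold]  S*(2)=-
k=1: j=0 S=121.5041 intr=6.5159 cont=16.6741 V=16.6741[hold]; j=1 S=166.6084 intr=0.0000 cont=4.5855 V=4.5855[hold]  S*(1)=-
k=0: j=0 S=142.2800 intr=0.0000 cont=10.2755 V=10.2755[hold]  S*(0)=-

price = 10.2755
boundary = - - - 88.6105 75.6715 88.6105
tree:
10.2755
16.6741 4.5855
26.1689 8.2785 1.2567
39.4095 14.5582 2.6342 0.0000
52.3485 24.6583 5.5214 0.0000 0.0000
63.3982 39.4095 11.5732 0.0000 0.0000 0.0000
72.8343 52.3485 24.2581 0.0000 0.0000 0.0000 0.0000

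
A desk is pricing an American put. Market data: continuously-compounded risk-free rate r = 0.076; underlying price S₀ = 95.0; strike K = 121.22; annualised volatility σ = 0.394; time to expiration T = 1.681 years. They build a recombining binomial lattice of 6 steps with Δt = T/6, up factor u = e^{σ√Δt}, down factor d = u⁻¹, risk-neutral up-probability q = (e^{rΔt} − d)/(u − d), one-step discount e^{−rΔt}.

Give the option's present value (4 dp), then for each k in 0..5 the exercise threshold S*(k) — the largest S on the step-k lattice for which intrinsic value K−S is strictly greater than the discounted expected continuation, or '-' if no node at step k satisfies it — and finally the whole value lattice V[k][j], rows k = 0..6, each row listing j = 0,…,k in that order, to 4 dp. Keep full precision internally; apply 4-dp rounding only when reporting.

price = 31.0815
boundary = - 77.1175 62.6011 77.1175 62.6011 77.1175
tree:
31.0815
44.1025 19.3624
58.6189 29.8070 9.7221
70.4028 44.1025 16.7548 3.0881
79.9685 58.6189 27.8996 6.2999 0.0000
87.7336 70.4028 44.1025 12.8524 0.0000 0.0000
94.0370 79.9685 58.6189 26.2200 0.0000 0.0000 0.0000

Δt=0.28017  u=1.23189  d=0.81176  q=0.49928  discount=0.97893
step 6 (expiry): payoffs max(K−S,0) = 94.0370 79.9685 58.6189 26.2200 0.0000 0.0000 0.0000
step 5: (k=5,j=0): S=33.4864, (K−S)⁺=87.7336, hold=85.1797 ⇒ V=87.7336 exercise | (k=5,j=1): S=50.8172, (K−S)⁺=70.4028, hold=67.8490 ⇒ V=70.4028 exercise | (k=5,j=2): S=77.1175, (K−S)⁺=44.1025, hold=41.5487 ⇒ V=44.1025 exercise | (k=5,j=3): S=117.0293, (K−S)⁺=4.1907, hold=12.8524 ⇒ V=12.8524 continue | (k=5,j=4): S=177.5973, (K−S)⁺=0.0000, hold=0.0000 ⇒ V=0.0000 continue | (k=5,j=5): S=269.5121, (K−S)⁺=0.0000, hold=0.0000 ⇒ V=0.0000 continue  boundary S*=77.1175
step 4: (k=4,j=0): S=41.2515, (K−S)⁺=79.9685, hold=77.4147 ⇒ V=79.9685 exercise | (k=4,j=1): S=62.6011, (K−S)⁺=58.6189, hold=56.0651 ⇒ V=58.6189 exercise | (k=4,j=2): S=95.0000, (K−S)⁺=26.2200, hold=27.8996 ⇒ V=27.8996 continue | (k=4,j=3): S=144.1669, (K−S)⁺=0.0000, hold=6.2999 ⇒ V=6.2999 continue | (k=4,j=4): S=218.7798, (K−S)⁺=0.0000, hold=0.0000 ⇒ V=0.0000 continue  boundary S*=62.6011
step 3: (k=3,j=0): S=50.8172, (K−S)⁺=70.4028, hold=67.8490 ⇒ V=70.4028 exercise | (k=3,j=1): S=77.1175, (K−S)⁺=44.1025, hold=42.3697 ⇒ V=44.1025 exercise | (k=3,j=2): S=117.0293, (K−S)⁺=4.1907, hold=16.7548 ⇒ V=16.7548 continue | (k=3,j=3): S=177.5973, (K−S)⁺=0.0000, hold=3.0881 ⇒ V=3.0881 continue  boundary S*=77.1175
step 2: (k=2,j=0): S=62.6011, (K−S)⁺=58.6189, hold=56.0651 ⇒ V=58.6189 exercise | (k=2,j=1): S=95.0000, (K−S)⁺=26.2200, hold=29.8070 ⇒ V=29.8070 continue | (k=2,j=2): S=144.1669, (K−S)⁺=0.0000, hold=9.7221 ⇒ V=9.7221 continue  boundary S*=62.6011
step 1: (k=1,j=0): S=77.1175, (K−S)⁺=44.1025, hold=43.3019 ⇒ V=44.1025 exercise | (k=1,j=1): S=117.0293, (K−S)⁺=4.1907, hold=19.3624 ⇒ V=19.3624 continue  boundary S*=77.1175
step 0: (k=0,j=0): S=95.0000, (K−S)⁺=26.2200, hold=31.0815 ⇒ V=31.0815 continue  boundary S*=-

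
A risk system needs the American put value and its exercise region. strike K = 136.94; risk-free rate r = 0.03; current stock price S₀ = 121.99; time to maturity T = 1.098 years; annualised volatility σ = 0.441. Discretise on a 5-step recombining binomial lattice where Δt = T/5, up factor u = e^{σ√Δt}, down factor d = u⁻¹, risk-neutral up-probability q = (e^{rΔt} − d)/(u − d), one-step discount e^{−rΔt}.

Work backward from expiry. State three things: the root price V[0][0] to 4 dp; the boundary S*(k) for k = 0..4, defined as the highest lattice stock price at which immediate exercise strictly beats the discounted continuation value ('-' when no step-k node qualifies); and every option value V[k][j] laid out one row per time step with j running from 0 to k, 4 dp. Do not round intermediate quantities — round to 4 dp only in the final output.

Δt=0.21960, u=1.22956, d=0.81330, q=0.46440, disc=e^(-rΔt)=0.99343
k=5 terminal: V=max(K-S,0) → 93.5320 71.3147 37.7259 0.0000 0.0000 0.0000
k=4: j=0 S=53.3729 intr=83.5671 cont=82.6680 V=83.5671[EX]; j=1 S=80.6905 intr=56.2495 cont=55.3503 V=56.2495[EX]; j=2 S=121.9900 intr=14.9500 cont=20.0734 V=20.0734[hold]; j=3 S=184.4277 intr=0.0000 cont=0.0000 V=0.0000[hold]; j=4 S=278.8226 intr=0.0000 cont=0.0000 V=0.0000[hold]  S*(4)=80.6905
k=3: j=0 S=65.6253 intr=71.3147 cont=70.4155 V=71.3147[EX]; j=1 S=99.2141 intr=37.7259 cont=39.1904 V=39.1904[hold]; j=2 S=149.9944 intr=0.0000 cont=10.6808 V=10.6808[hold]; j=3 S=226.7656 intr=0.0000 cont=0.0000 V=0.0000[hold]  S*(3)=65.6253
k=2: j=0 S=80.6905 intr=56.2495 cont=56.0260 V=56.2495[EX]; j=1 S=121.9900 intr=14.9500 cont=25.7802 V=25.7802[hold]; j=2 S=184.4277 intr=0.0000 cont=5.6831 V=5.6831[hold]  S*(2)=80.6905
k=1: j=0 S=99.2141 intr=37.7259 cont=41.8232 V=41.8232[hold]; j=1 S=149.9944 intr=0.0000 cont=16.3392 V=16.3392[hold]  S*(1)=-
k=0: j=0 S=121.9900 intr=14.9500 cont=29.7916 V=29.7916[hold]  S*(0)=-

price = 29.7916
boundary = - - 80.6905 65.6253 80.6905
tree:
29.7916
41.8232 16.3392
56.2495 25.7802 5.6831
71.3147 39.1904 10.6808 0.0000
83.5671 56.2495 20.0734 0.0000 0.0000
93.5320 71.3147 37.7259 0.0000 0.0000 0.0000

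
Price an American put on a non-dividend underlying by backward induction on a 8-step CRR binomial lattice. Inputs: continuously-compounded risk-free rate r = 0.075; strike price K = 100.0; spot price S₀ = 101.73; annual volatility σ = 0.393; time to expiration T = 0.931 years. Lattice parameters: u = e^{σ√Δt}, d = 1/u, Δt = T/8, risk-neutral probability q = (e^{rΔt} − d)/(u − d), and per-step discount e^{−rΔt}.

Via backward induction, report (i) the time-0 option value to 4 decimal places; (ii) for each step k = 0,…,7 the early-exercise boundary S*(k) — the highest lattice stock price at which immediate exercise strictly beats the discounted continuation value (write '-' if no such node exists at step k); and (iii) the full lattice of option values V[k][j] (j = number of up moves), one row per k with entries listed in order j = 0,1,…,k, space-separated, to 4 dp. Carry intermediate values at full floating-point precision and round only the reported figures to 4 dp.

price = 11.3109
boundary = - - - 68.0417 59.5046 68.0417 77.8036 88.9661
tree:
11.3109
16.5482 6.2541
23.4340 9.9289 2.6763
31.9583 15.2916 4.7218 0.6706
40.4954 22.6622 8.1639 1.3506 0.0000
47.9614 31.9583 13.7316 2.7202 0.0000 0.0000
54.4906 40.4954 22.1964 5.4785 0.0000 0.0000 0.0000
60.2006 47.9614 31.9583 11.0339 0.0000 0.0000 0.0000 0.0000
65.1942 54.4906 40.4954 22.1964 0.0000 0.0000 0.0000 0.0000 0.0000

Δt=0.11638, u=1.14347, d=0.87453, q=0.49913, disc=e^(-rΔt)=0.99131
k=8 terminal: V=max(K-S,0) → 65.1942 54.4906 40.4954 22.1964 0.0000 0.0000 0.0000 0.0000 0.0000
k=7: j=0 S=39.7994 intr=60.2006 cont=59.3316 V=60.2006[EX]; j=1 S=52.0386 intr=47.9614 cont=47.0923 V=47.9614[EX]; j=2 S=68.0417 intr=31.9583 cont=31.0893 V=31.9583[EX]; j=3 S=88.9661 intr=11.0339 cont=11.0209 V=11.0339[EX]; j=4 S=116.3252 intr=0.0000 cont=0.0000 V=0.0000[hold]; j=5 S=152.0978 intr=0.0000 cont=0.0000 V=0.0000[hold]; j=6 S=198.8713 intr=0.0000 cont=0.0000 V=0.0000[hold]; j=7 S=260.0288 intr=0.0000 cont=0.0000 V=0.0000[hold]  S*(7)=88.9661
k=6: j=0 S=45.5094 intr=54.4906 cont=53.6216 V=54.4906[EX]; j=1 S=59.5046 intr=40.4954 cont=39.6264 V=40.4954[EX]; j=2 S=77.8036 intr=22.1964 cont=21.3274 V=22.1964[EX]; j=3 S=101.7300 intr=0.0000 cont=5.4785 V=5.4785[hold]; j=4 S=133.0143 intr=0.0000 cont=0.0000 V=0.0000[hold]; j=5 S=173.9192 intr=0.0000 cont=0.0000 V=0.0000[hold]; j=6 S=227.4033 intr=0.0000 cont=0.0000 V=0.0000[hold]  S*(6)=77.8036
k=5: j=0 S=52.0386 intr=47.9614 cont=47.0923 V=47.9614[EX]; j=1 S=68.0417 intr=31.9583 cont=31.0893 V=31.9583[EX]; j=2 S=88.9661 intr=11.0339 cont=13.7316 V=13.7316[hold]; j=3 S=116.3252 intr=0.0000 cont=2.7202 V=2.7202[hold]; j=4 S=152.0978 intr=0.0000 cont=0.0000 V=0.0000[hold]; j=5 S=198.8713 intr=0.0000 cont=0.0000 V=0.0000[hold]  S*(5)=68.0417
k=4: j=0 S=59.5046 intr=40.4954 cont=39.6264 V=40.4954[EX]; j=1 S=77.8036 intr=22.1964 cont=22.6622 V=22.6622[hold]; j=2 S=101.7300 intr=0.0000 cont=8.1639 V=8.1639[hold]; j=3 S=133.0143 intr=0.0000 cont=1.3506 V=1.3506[hold]; j=4 S=173.9192 intr=0.0000 cont=0.0000 V=0.0000[hold]  S*(4)=59.5046
k=3: j=0 S=68.0417 intr=31.9583 cont=31.3198 V=31.9583[EX]; j=1 S=88.9661 intr=11.0339 cont=15.2916 V=15.2916[hold]; j=2 S=116.3252 intr=0.0000 cont=4.7218 V=4.7218[hold]; j=3 S=152.0978 intr=0.0000 cont=0.6706 V=0.6706[hold]  S*(3)=68.0417
k=2: j=0 S=77.8036 intr=22.1964 cont=23.4340 V=23.4340[hold]; j=1 S=101.7300 intr=0.0000 cont=9.9289 V=9.9289[hold]; j=2 S=133.0143 intr=0.0000 cont=2.6763 V=2.6763[hold]  S*(2)=-
k=1: j=0 S=88.9661 intr=11.0339 cont=16.5482 V=16.5482[hold]; j=1 S=116.3252 intr=0.0000 cont=6.2541 V=6.2541[hold]  S*(1)=-
k=0: j=0 S=101.7300 intr=0.0000 cont=11.3109 V=11.3109[hold]  S*(0)=-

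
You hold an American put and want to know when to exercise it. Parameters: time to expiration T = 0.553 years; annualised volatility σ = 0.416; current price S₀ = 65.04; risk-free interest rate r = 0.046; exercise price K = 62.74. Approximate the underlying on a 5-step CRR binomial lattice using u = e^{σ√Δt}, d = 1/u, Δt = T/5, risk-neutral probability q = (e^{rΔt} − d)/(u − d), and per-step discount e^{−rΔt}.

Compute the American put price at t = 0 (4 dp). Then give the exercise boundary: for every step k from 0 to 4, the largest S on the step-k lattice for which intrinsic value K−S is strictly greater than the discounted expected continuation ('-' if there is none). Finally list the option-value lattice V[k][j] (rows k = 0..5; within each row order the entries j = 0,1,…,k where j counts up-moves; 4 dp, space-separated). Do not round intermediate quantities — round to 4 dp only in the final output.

Δt=0.11060  u=1.14837  d=0.87080  q=0.48384  discount=0.99493
step 5 (expiry): payoffs max(K−S,0) = 30.1741 19.7933 6.1034 0.0000 0.0000 0.0000
step 4: (k=4,j=0): S=37.3978, (K−S)⁺=25.3422, hold=25.0238 ⇒ V=25.3422 exercise | (k=4,j=1): S=49.3189, (K−S)⁺=13.4211, hold=13.1027 ⇒ V=13.4211 exercise | (k=4,j=2): S=65.0400, (K−S)⁺=0.0000, hold=3.1343 ⇒ V=3.1343 continue | (k=4,j=3): S=85.7724, (K−S)⁺=0.0000, hold=0.0000 ⇒ V=0.0000 continue | (k=4,j=4): S=113.1135, (K−S)⁺=0.0000, hold=0.0000 ⇒ V=0.0000 continue  boundary S*=49.3189
step 3: (k=3,j=0): S=42.9467, (K−S)⁺=19.7933, hold=19.4749 ⇒ V=19.7933 exercise | (k=3,j=1): S=56.6366, (K−S)⁺=6.1034, hold=8.4011 ⇒ V=8.4011 continue | (k=3,j=2): S=74.6903, (K−S)⁺=0.0000, hold=1.6096 ⇒ V=1.6096 continue | (k=3,j=3): S=98.4988, (K−S)⁺=0.0000, hold=0.0000 ⇒ V=0.0000 continue  boundary S*=42.9467
step 2: (k=2,j=0): S=49.3189, (K−S)⁺=13.4211, hold=14.2088 ⇒ V=14.2088 continue | (k=2,j=1): S=65.0400, (K−S)⁺=0.0000, hold=5.0891 ⇒ V=5.0891 continue | (k=2,j=2): S=85.7724, (K−S)⁺=0.0000, hold=0.8266 ⇒ V=0.8266 continue  boundary S*=-
step 1: (k=1,j=0): S=56.6366, (K−S)⁺=6.1034, hold=9.7466 ⇒ V=9.7466 continue | (k=1,j=1): S=74.6903, (K−S)⁺=0.0000, hold=3.0113 ⇒ V=3.0113 continue  boundary S*=-
step 0: (k=0,j=0): S=65.0400, (K−S)⁺=0.0000, hold=6.4548 ⇒ V=6.4548 continue  boundary S*=-

price = 6.4548
boundary = - - - 42.9467 49.3189
tree:
6.4548
9.7466 3.0113
14.2088 5.0891 0.8266
19.7933 8.4011 1.6096 0.0000
25.3422 13.4211 3.1343 0.0000 0.0000
30.1741 19.7933 6.1034 0.0000 0.0000 0.0000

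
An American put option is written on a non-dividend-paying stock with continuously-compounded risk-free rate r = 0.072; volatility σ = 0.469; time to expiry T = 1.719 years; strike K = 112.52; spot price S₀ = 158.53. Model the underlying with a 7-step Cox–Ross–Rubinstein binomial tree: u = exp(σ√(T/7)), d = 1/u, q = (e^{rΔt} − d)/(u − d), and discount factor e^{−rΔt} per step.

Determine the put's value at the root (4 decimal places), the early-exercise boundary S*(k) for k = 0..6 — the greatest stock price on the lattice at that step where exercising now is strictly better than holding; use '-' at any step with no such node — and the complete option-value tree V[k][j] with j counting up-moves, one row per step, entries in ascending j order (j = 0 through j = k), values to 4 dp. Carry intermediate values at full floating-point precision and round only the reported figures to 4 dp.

price = 10.3073
boundary = - - - - 62.5702 49.5943 62.5702
tree:
10.3073
16.0377 4.4870
24.2827 7.7083 1.1665
35.5540 12.9834 2.2842 0.0000
49.9498 21.2911 4.4726 0.0000 0.0000
62.9257 33.5997 8.7579 0.0000 0.0000 0.0000
73.2107 49.9498 17.1487 0.0000 0.0000 0.0000 0.0000
81.3627 62.9257 33.5788 0.0000 0.0000 0.0000 0.0000 0.0000

Δt=0.24557, u=1.26164, d=0.79262, q=0.48019, disc=e^(-rΔt)=0.98247
k=7 terminal: V=max(K-S,0) → 81.3627 62.9257 33.5788 0.0000 0.0000 0.0000 0.0000 0.0000
k=6: j=0 S=39.3093 intr=73.2107 cont=71.2387 V=73.2107[EX]; j=1 S=62.5702 intr=49.9498 cont=47.9778 V=49.9498[EX]; j=2 S=99.5954 intr=12.9246 cont=17.1487 V=17.1487[hold]; j=3 S=158.5300 intr=0.0000 cont=0.0000 V=0.0000[hold]; j=4 S=252.3385 intr=0.0000 cont=0.0000 V=0.0000[hold]; j=5 S=401.6571 intr=0.0000 cont=0.0000 V=0.0000[hold]; j=6 S=639.3335 intr=0.0000 cont=0.0000 V=0.0000[hold]  S*(6)=62.5702
k=5: j=0 S=49.5943 intr=62.9257 cont=60.9537 V=62.9257[EX]; j=1 S=78.9412 intr=33.5788 cont=33.5997 V=33.5997[hold]; j=2 S=125.6538 intr=0.0000 cont=8.7579 V=8.7579[hold]; j=3 S=200.0080 intr=0.0000 cont=0.0000 V=0.0000[hold]; j=4 S=318.3607 intr=0.0000 cont=0.0000 V=0.0000[hold]; j=5 S=506.7473 intr=0.0000 cont=0.0000 V=0.0000[hold]  S*(5)=49.5943
k=4: j=0 S=62.5702 intr=49.9498 cont=47.9877 V=49.9498[EX]; j=1 S=99.5954 intr=12.9246 cont=21.2911 V=21.2911[hold]; j=2 S=158.5300 intr=0.0000 cont=4.4726 V=4.4726[hold]; j=3 S=252.3385 intr=0.0000 cont=0.0000 V=0.0000[hold]; j=4 S=401.6571 intr=0.0000 cont=0.0000 V=0.0000[hold]  S*(4)=62.5702
k=3: j=0 S=78.9412 intr=33.5788 cont=35.5540 V=35.5540[hold]; j=1 S=125.6538 intr=0.0000 cont=12.9834 V=12.9834[hold]; j=2 S=200.0080 intr=0.0000 cont=2.2842 V=2.2842[hold]; j=3 S=318.3607 intr=0.0000 cont=0.0000 V=0.0000[hold]  S*(3)=-
k=2: j=0 S=99.5954 intr=12.9246 cont=24.2827 V=24.2827[hold]; j=1 S=158.5300 intr=0.0000 cont=7.7083 V=7.7083[hold]; j=2 S=252.3385 intr=0.0000 cont=1.1665 V=1.1665[hold]  S*(2)=-
k=1: j=0 S=125.6538 intr=0.0000 cont=16.0377 V=16.0377[hold]; j=1 S=200.0080 intr=0.0000 cont=4.4870 V=4.4870[hold]  S*(1)=-
k=0: j=0 S=158.5300 intr=0.0000 cont=10.3073 V=10.3073[hold]  S*(0)=-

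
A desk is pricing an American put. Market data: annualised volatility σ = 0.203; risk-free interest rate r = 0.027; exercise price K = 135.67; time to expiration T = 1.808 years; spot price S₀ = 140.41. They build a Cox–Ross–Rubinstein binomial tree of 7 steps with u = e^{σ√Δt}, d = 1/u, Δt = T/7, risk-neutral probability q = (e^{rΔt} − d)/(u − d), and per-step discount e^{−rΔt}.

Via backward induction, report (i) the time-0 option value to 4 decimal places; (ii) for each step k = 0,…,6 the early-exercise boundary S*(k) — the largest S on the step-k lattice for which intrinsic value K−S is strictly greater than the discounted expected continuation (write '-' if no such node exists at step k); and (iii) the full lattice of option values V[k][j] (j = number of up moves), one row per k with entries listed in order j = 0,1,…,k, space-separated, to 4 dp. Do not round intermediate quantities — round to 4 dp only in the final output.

price = 10.6682
boundary = - - - 103.0343 92.9344 103.0343 114.2318
tree:
10.6682
16.0237 5.6302
23.3062 9.1936 2.2578
32.6357 14.5946 4.0912 0.5138
42.7356 22.3485 7.2886 1.0519 0.0000
51.8455 32.6357 12.6965 2.1533 0.0000 0.0000
60.0624 42.7356 21.4382 4.4080 0.0000 0.0000 0.0000
67.4738 51.8455 32.6357 9.0237 0.0000 0.0000 0.0000 0.0000

params: Δt=0.25829 u=1.10868 d=0.90198 q=0.50809 e^(-rΔt)=0.99305
t_7 payoffs: 67.4738 51.8455 32.6357 9.0237 0.0000 0.0000 0.0000 0.0000
t_6: node(6,0) S=75.6076 payoff=60.0624 vs cont=59.1196 → 60.0624 [stop]  node(6,1) S=92.9344 payoff=42.7356 vs cont=41.7928 → 42.7356 [stop]  node(6,2) S=114.2318 payoff=21.4382 vs cont=20.4953 → 21.4382 [stop]  node(6,3) S=140.4100 payoff=0.0000 vs cont=4.4080 → 4.4080 [wait]  node(6,4) S=172.5873 payoff=0.0000 vs cont=0.0000 → 0.0000 [wait]  node(6,5) S=212.1386 payoff=0.0000 vs cont=0.0000 → 0.0000 [wait]  node(6,6) S=260.7537 payoff=0.0000 vs cont=0.0000 → 0.0000 [wait]  ⇒ S*(6)=114.2318
t_5: node(5,0) S=83.8245 payoff=51.8455 vs cont=50.9027 → 51.8455 [stop]  node(5,1) S=103.0343 payoff=32.6357 vs cont=31.6929 → 32.6357 [stop]  node(5,2) S=126.6463 payoff=9.0237 vs cont=12.6965 → 12.6965 [wait]  node(5,3) S=155.6695 payoff=0.0000 vs cont=2.1533 → 2.1533 [wait]  node(5,4) S=191.3438 payoff=0.0000 vs cont=0.0000 → 0.0000 [wait]  node(5,5) S=235.1934 payoff=0.0000 vs cont=0.0000 → 0.0000 [wait]  ⇒ S*(5)=103.0343
t_4: node(4,0) S=92.9344 payoff=42.7356 vs cont=41.7928 → 42.7356 [stop]  node(4,1) S=114.2318 payoff=21.4382 vs cont=22.3485 → 22.3485 [wait]  node(4,2) S=140.4100 payoff=0.0000 vs cont=7.2886 → 7.2886 [wait]  node(4,3) S=172.5873 payoff=0.0000 vs cont=1.0519 → 1.0519 [wait]  node(4,4) S=212.1386 payoff=0.0000 vs cont=0.0000 → 0.0000 [wait]  ⇒ S*(4)=92.9344
t_3: node(3,0) S=103.0343 payoff=32.6357 vs cont=32.1522 → 32.6357 [stop]  node(3,1) S=126.6463 payoff=9.0237 vs cont=14.5946 → 14.5946 [wait]  node(3,2) S=155.6695 payoff=0.0000 vs cont=4.0912 → 4.0912 [wait]  node(3,3) S=191.3438 payoff=0.0000 vs cont=0.5138 → 0.5138 [wait]  ⇒ S*(3)=103.0343
t_2: node(2,0) S=114.2318 payoff=21.4382 vs cont=23.3062 → 23.3062 [wait]  node(2,1) S=140.4100 payoff=0.0000 vs cont=9.1936 → 9.1936 [wait]  node(2,2) S=172.5873 payoff=0.0000 vs cont=2.2578 → 2.2578 [wait]  ⇒ S*(2)=-
t_1: node(1,0) S=126.6463 payoff=9.0237 vs cont=16.0237 → 16.0237 [wait]  node(1,1) S=155.6695 payoff=0.0000 vs cont=5.6302 → 5.6302 [wait]  ⇒ S*(1)=-
t_0: node(0,0) S=140.4100 payoff=0.0000 vs cont=10.6682 → 10.6682 [wait]  ⇒ S*(0)=-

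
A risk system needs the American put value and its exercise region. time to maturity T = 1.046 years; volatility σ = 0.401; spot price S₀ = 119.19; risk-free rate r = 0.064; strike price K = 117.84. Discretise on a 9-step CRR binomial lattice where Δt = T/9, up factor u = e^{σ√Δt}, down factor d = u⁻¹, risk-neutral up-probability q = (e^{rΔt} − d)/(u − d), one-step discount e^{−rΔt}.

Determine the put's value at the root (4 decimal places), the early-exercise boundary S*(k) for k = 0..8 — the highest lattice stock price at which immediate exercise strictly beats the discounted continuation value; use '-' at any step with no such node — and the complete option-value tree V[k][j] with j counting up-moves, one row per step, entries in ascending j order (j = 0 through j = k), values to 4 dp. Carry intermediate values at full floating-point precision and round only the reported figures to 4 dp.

Δt=0.11622, u=1.14649, d=0.87223, q=0.49310, disc=e^(-rΔt)=0.99259
k=9 terminal: V=max(K-S,0) → 83.0141 72.0634 57.6692 38.7490 13.8794 0.0000 0.0000 0.0000 0.0000 0.0000
k=8: j=0 S=39.9276 intr=77.9124 cont=77.0391 V=77.9124[EX]; j=1 S=52.4825 intr=65.3575 cont=64.4842 V=65.3575[EX]; j=2 S=68.9853 intr=48.8547 cont=47.9815 V=48.8547[EX]; j=3 S=90.6772 intr=27.1628 cont=26.2895 V=27.1628[EX]; j=4 S=119.1900 intr=0.0000 cont=6.9833 V=6.9833[hold]; j=5 S=156.6684 intr=0.0000 cont=0.0000 V=0.0000[hold]; j=6 S=205.9317 intr=0.0000 cont=0.0000 V=0.0000[hold]; j=7 S=270.6855 intr=0.0000 cont=0.0000 V=0.0000[hold]; j=8 S=355.8006 intr=0.0000 cont=0.0000 V=0.0000[hold]  S*(8)=90.6772
k=7: j=0 S=45.7766 intr=72.0634 cont=71.1901 V=72.0634[EX]; j=1 S=60.1708 intr=57.6692 cont=56.7960 V=57.6692[EX]; j=2 S=79.0910 intr=38.7490 cont=37.8757 V=38.7490[EX]; j=3 S=103.9606 intr=13.8794 cont=17.0848 V=17.0848[hold]; j=4 S=136.6503 intr=0.0000 cont=3.5136 V=3.5136[hold]; j=5 S=179.6190 intr=0.0000 cont=0.0000 V=0.0000[hold]; j=6 S=236.0990 intr=0.0000 cont=0.0000 V=0.0000[hold]; j=7 S=310.3386 intr=0.0000 cont=0.0000 V=0.0000[hold]  S*(7)=79.0910
k=6: j=0 S=52.4825 intr=65.3575 cont=64.4842 V=65.3575[EX]; j=1 S=68.9853 intr=48.8547 cont=47.9815 V=48.8547[EX]; j=2 S=90.6772 intr=27.1628 cont=27.8584 V=27.8584[hold]; j=3 S=119.1900 intr=0.0000 cont=10.3159 V=10.3159[hold]; j=4 S=156.6684 intr=0.0000 cont=1.7679 V=1.7679[hold]; j=5 S=205.9317 intr=0.0000 cont=0.0000 V=0.0000[hold]; j=6 S=270.6855 intr=0.0000 cont=0.0000 V=0.0000[hold]  S*(6)=68.9853
k=5: j=0 S=60.1708 intr=57.6692 cont=56.7960 V=57.6692[EX]; j=1 S=79.0910 intr=38.7490 cont=38.2162 V=38.7490[EX]; j=2 S=103.9606 intr=13.8794 cont=19.0659 V=19.0659[hold]; j=3 S=136.6503 intr=0.0000 cont=6.0556 V=6.0556[hold]; j=4 S=179.6190 intr=0.0000 cont=0.8895 V=0.8895[hold]; j=5 S=236.0990 intr=0.0000 cont=0.0000 V=0.0000[hold]  S*(5)=79.0910
k=4: j=0 S=68.9853 intr=48.8547 cont=47.9815 V=48.8547[EX]; j=1 S=90.6772 intr=27.1628 cont=28.8280 V=28.8280[hold]; j=2 S=119.1900 intr=0.0000 cont=12.5568 V=12.5568[hold]; j=3 S=156.6684 intr=0.0000 cont=3.4822 V=3.4822[hold]; j=4 S=205.9317 intr=0.0000 cont=0.4475 V=0.4475[hold]  S*(4)=68.9853
k=3: j=0 S=79.0910 intr=38.7490 cont=38.6907 V=38.7490[EX]; j=1 S=103.9606 intr=13.8794 cont=20.6505 V=20.6505[hold]; j=2 S=136.6503 intr=0.0000 cont=8.0223 V=8.0223[hold]; j=3 S=179.6190 intr=0.0000 cont=1.9711 V=1.9711[hold]  S*(3)=79.0910
k=2: j=0 S=90.6772 intr=27.1628 cont=29.6036 V=29.6036[hold]; j=1 S=119.1900 intr=0.0000 cont=14.3167 V=14.3167[hold]; j=2 S=156.6684 intr=0.0000 cont=5.0011 V=5.0011[hold]  S*(2)=-
k=1: j=0 S=103.9606 intr=13.8794 cont=21.9021 V=21.9021[hold]; j=1 S=136.6503 intr=0.0000 cont=9.6511 V=9.6511[hold]  S*(1)=-
k=0: j=0 S=119.1900 intr=0.0000 cont=15.7436 V=15.7436[hold]  S*(0)=-

price = 15.7436
boundary = - - - 79.0910 68.9853 79.0910 68.9853 79.0910 90.6772
tree:
15.7436
21.9021 9.6511
29.6036 14.3167 5.0011
38.7490 20.6505 8.0223 1.9711
48.8547 28.8280 12.5568 3.4822 0.4475
57.6692 38.7490 19.0659 6.0556 0.8895 0.0000
65.3575 48.8547 27.8584 10.3159 1.7679 0.0000 0.0000
72.0634 57.6692 38.7490 17.0848 3.5136 0.0000 0.0000 0.0000
77.9124 65.3575 48.8547 27.1628 6.9833 0.0000 0.0000 0.0000 0.0000
83.0141 72.0634 57.6692 38.7490 13.8794 0.0000 0.0000 0.0000 0.0000 0.0000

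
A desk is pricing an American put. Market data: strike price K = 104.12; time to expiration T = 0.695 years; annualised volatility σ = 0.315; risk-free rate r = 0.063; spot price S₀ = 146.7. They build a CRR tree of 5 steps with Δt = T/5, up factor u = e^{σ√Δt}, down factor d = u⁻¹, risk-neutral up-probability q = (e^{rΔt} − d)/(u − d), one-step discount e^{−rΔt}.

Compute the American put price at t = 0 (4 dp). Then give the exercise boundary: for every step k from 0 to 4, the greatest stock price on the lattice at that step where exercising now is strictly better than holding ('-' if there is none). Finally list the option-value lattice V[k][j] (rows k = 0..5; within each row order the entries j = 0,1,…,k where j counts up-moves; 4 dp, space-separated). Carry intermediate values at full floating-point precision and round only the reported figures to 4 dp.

price = 0.8138
boundary = - - - - 91.7097
tree:
0.8138
1.6115 0.0555
3.1868 0.1139 0.0000
6.2934 0.2335 0.0000 0.0000
12.4103 0.4789 0.0000 0.0000 0.0000
22.5724 0.9820 0.0000 0.0000 0.0000 0.0000

Δt=0.13900, u=1.12461, d=0.88919, q=0.50803, disc=e^(-rΔt)=0.99128
k=5 terminal: V=max(K-S,0) → 22.5724 0.9820 0.0000 0.0000 0.0000 0.0000
k=4: j=0 S=91.7097 intr=12.4103 cont=11.5026 V=12.4103[EX]; j=1 S=115.9905 intr=0.0000 cont=0.4789 V=0.4789[hold]; j=2 S=146.7000 intr=0.0000 cont=0.0000 V=0.0000[hold]; j=3 S=185.5400 intr=0.0000 cont=0.0000 V=0.0000[hold]; j=4 S=234.6633 intr=0.0000 cont=0.0000 V=0.0000[hold]  S*(4)=91.7097
k=3: j=0 S=103.1380 intr=0.9820 cont=6.2934 V=6.2934[hold]; j=1 S=130.4447 intr=0.0000 cont=0.2335 V=0.2335[hold]; j=2 S=164.9810 intr=0.0000 cont=0.0000 V=0.0000[hold]; j=3 S=208.6611 intr=0.0000 cont=0.0000 V=0.0000[hold]  S*(3)=-
k=2: j=0 S=115.9905 intr=0.0000 cont=3.1868 V=3.1868[hold]; j=1 S=146.7000 intr=0.0000 cont=0.1139 V=0.1139[hold]; j=2 S=185.5400 intr=0.0000 cont=0.0000 V=0.0000[hold]  S*(2)=-
k=1: j=0 S=130.4447 intr=0.0000 cont=1.6115 V=1.6115[hold]; j=1 S=164.9810 intr=0.0000 cont=0.0555 V=0.0555[hold]  S*(1)=-
k=0: j=0 S=146.7000 intr=0.0000 cont=0.8138 V=0.8138[hold]  S*(0)=-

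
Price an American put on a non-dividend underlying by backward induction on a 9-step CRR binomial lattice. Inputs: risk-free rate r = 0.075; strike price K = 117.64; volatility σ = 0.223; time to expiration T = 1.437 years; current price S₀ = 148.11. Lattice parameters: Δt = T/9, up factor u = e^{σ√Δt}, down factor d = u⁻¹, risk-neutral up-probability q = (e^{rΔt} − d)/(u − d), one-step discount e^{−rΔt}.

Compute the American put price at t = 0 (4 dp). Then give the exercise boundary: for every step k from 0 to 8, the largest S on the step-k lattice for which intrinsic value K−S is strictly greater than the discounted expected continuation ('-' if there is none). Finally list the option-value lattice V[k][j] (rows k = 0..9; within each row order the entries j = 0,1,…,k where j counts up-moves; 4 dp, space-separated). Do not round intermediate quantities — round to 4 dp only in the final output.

price = 1.8907
boundary = - - - - - 94.8617 86.7745 94.8617 103.7026
tree:
1.8907
3.2813 0.7727
5.5692 1.4457 0.2284
9.2065 2.6586 0.4661 0.0352
14.7513 4.7853 0.9435 0.0783 0.0000
22.7783 8.3824 1.8910 0.1742 0.0000 0.0000
30.8655 14.1665 3.7436 0.3876 0.0000 0.0000 0.0000
38.2632 22.7783 7.2970 0.8627 0.0000 0.0000 0.0000 0.0000
45.0303 30.8655 13.9374 1.9198 0.0000 0.0000 0.0000 0.0000 0.0000
51.2204 38.2632 22.7783 4.2726 0.0000 0.0000 0.0000 0.0000 0.0000 0.0000

params: Δt=0.15967 u=1.09320 d=0.91475 q=0.54525 e^(-rΔt)=0.98810
t_9 payoffs: 51.2204 38.2632 22.7783 4.2726 0.0000 0.0000 0.0000 0.0000 0.0000 0.0000
t_8: node(8,0) S=72.6097 payoff=45.0303 vs cont=43.6299 → 45.0303 [stop]  node(8,1) S=86.7745 payoff=30.8655 vs cont=29.4651 → 30.8655 [stop]  node(8,2) S=103.7026 payoff=13.9374 vs cont=12.5371 → 13.9374 [stop]  node(8,3) S=123.9330 payoff=0.0000 vs cont=1.9198 → 1.9198 [wait]  node(8,4) S=148.1100 payoff=0.0000 vs cont=0.0000 → 0.0000 [wait]  node(8,5) S=177.0035 payoff=0.0000 vs cont=0.0000 → 0.0000 [wait]  node(8,6) S=211.5335 payoff=0.0000 vs cont=0.0000 → 0.0000 [wait]  node(8,7) S=252.7997 payoff=0.0000 vs cont=0.0000 → 0.0000 [wait]  node(8,8) S=302.1161 payoff=0.0000 vs cont=0.0000 → 0.0000 [wait]  ⇒ S*(8)=103.7026
t_7: node(7,0) S=79.3768 payoff=38.2632 vs cont=36.8629 → 38.2632 [stop]  node(7,1) S=94.8617 payoff=22.7783 vs cont=21.3780 → 22.7783 [stop]  node(7,2) S=113.3674 payoff=4.2726 vs cont=7.2970 → 7.2970 [wait]  node(7,3) S=135.4833 payoff=0.0000 vs cont=0.8627 → 0.8627 [wait]  node(7,4) S=161.9135 payoff=0.0000 vs cont=0.0000 → 0.0000 [wait]  node(7,5) S=193.4998 payoff=0.0000 vs cont=0.0000 → 0.0000 [wait]  node(7,6) S=231.2479 payoff=0.0000 vs cont=0.0000 → 0.0000 [wait]  node(7,7) S=276.3600 payoff=0.0000 vs cont=0.0000 → 0.0000 [wait]  ⇒ S*(7)=94.8617
t_6: node(6,0) S=86.7745 payoff=30.8655 vs cont=29.4651 → 30.8655 [stop]  node(6,1) S=103.7026 payoff=13.9374 vs cont=14.1665 → 14.1665 [wait]  node(6,2) S=123.9330 payoff=0.0000 vs cont=3.7436 → 3.7436 [wait]  node(6,3) S=148.1100 payoff=0.0000 vs cont=0.3876 → 0.3876 [wait]  node(6,4) S=177.0035 payoff=0.0000 vs cont=0.0000 → 0.0000 [wait]  node(6,5) S=211.5335 payoff=0.0000 vs cont=0.0000 → 0.0000 [wait]  node(6,6) S=252.7997 payoff=0.0000 vs cont=0.0000 → 0.0000 [wait]  ⇒ S*(6)=86.7745
t_5: node(5,0) S=94.8617 payoff=22.7783 vs cont=21.5014 → 22.7783 [stop]  node(5,1) S=113.3674 payoff=4.2726 vs cont=8.3824 → 8.3824 [wait]  node(5,2) S=135.4833 payoff=0.0000 vs cont=1.8910 → 1.8910 [wait]  node(5,3) S=161.9135 payoff=0.0000 vs cont=0.1742 → 0.1742 [wait]  node(5,4) S=193.4998 payoff=0.0000 vs cont=0.0000 → 0.0000 [wait]  node(5,5) S=231.2479 payoff=0.0000 vs cont=0.0000 → 0.0000 [wait]  ⇒ S*(5)=94.8617
t_4: node(4,0) S=103.7026 payoff=13.9374 vs cont=14.7513 → 14.7513 [wait]  node(4,1) S=123.9330 payoff=0.0000 vs cont=4.7853 → 4.7853 [wait]  node(4,2) S=148.1100 payoff=0.0000 vs cont=0.9435 → 0.9435 [wait]  node(4,3) S=177.0035 payoff=0.0000 vs cont=0.0783 → 0.0783 [wait]  node(4,4) S=211.5335 payoff=0.0000 vs cont=0.0000 → 0.0000 [wait]  ⇒ S*(4)=-
t_3: node(3,0) S=113.3674 payoff=4.2726 vs cont=9.2065 → 9.2065 [wait]  node(3,1) S=135.4833 payoff=0.0000 vs cont=2.6586 → 2.6586 [wait]  node(3,2) S=161.9135 payoff=0.0000 vs cont=0.4661 → 0.4661 [wait]  node(3,3) S=193.4998 payoff=0.0000 vs cont=0.0352 → 0.0352 [wait]  ⇒ S*(3)=-
t_2: node(2,0) S=123.9330 payoff=0.0000 vs cont=5.5692 → 5.5692 [wait]  node(2,1) S=148.1100 payoff=0.0000 vs cont=1.4457 → 1.4457 [wait]  node(2,2) S=177.0035 payoff=0.0000 vs cont=0.2284 → 0.2284 [wait]  ⇒ S*(2)=-
t_1: node(1,0) S=135.4833 payoff=0.0000 vs cont=3.2813 → 3.2813 [wait]  node(1,1) S=161.9135 payoff=0.0000 vs cont=0.7727 → 0.7727 [wait]  ⇒ S*(1)=-
t_0: node(0,0) S=148.1100 payoff=0.0000 vs cont=1.8907 → 1.8907 [wait]  ⇒ S*(0)=-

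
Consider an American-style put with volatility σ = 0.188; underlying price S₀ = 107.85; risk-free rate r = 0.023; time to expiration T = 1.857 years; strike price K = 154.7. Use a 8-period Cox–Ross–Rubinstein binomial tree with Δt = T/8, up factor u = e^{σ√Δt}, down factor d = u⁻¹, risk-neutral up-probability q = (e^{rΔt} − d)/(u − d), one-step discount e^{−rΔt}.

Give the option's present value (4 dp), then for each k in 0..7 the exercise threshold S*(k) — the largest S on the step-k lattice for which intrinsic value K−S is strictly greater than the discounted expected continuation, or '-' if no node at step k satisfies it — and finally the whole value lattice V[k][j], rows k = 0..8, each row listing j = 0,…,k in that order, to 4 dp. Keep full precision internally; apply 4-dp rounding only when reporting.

Δt=0.23212, u=1.09481, d=0.91340, q=0.50688, disc=e^(-rΔt)=0.99468
k=8 terminal: V=max(K-S,0) → 102.4456 92.0679 79.6291 64.7200 46.8500 25.4310 0.0000 0.0000 0.0000
k=7: j=0 S=57.2084 intr=97.4916 cont=96.6679 V=97.4916[EX]; j=1 S=68.5700 intr=86.1300 cont=85.3063 V=86.1300[EX]; j=2 S=82.1880 intr=72.5120 cont=71.6882 V=72.5120[EX]; j=3 S=98.5106 intr=56.1894 cont=55.3657 V=56.1894[EX]; j=4 S=118.0748 intr=36.6252 cont=35.8014 V=36.6252[EX]; j=5 S=141.5245 intr=13.1755 cont=12.4737 V=13.1755[EX]; j=6 S=169.6313 intr=0.0000 cont=0.0000 V=0.0000[hold]; j=7 S=203.3201 intr=0.0000 cont=0.0000 V=0.0000[hold]  S*(7)=141.5245
k=6: j=0 S=62.6321 intr=92.0679 cont=91.2442 V=92.0679[EX]; j=1 S=75.0709 intr=79.6291 cont=78.8054 V=79.6291[EX]; j=2 S=89.9800 intr=64.7200 cont=63.8963 V=64.7200[EX]; j=3 S=107.8500 intr=46.8500 cont=46.0263 V=46.8500[EX]; j=4 S=129.2690 intr=25.4310 cont=24.6072 V=25.4310[EX]; j=5 S=154.9419 intr=0.0000 cont=6.4625 V=6.4625[hold]; j=6 S=185.7134 intr=0.0000 cont=0.0000 V=0.0000[hold]  S*(6)=129.2690
k=5: j=0 S=68.5700 intr=86.1300 cont=85.3063 V=86.1300[EX]; j=1 S=82.1880 intr=72.5120 cont=71.6882 V=72.5120[EX]; j=2 S=98.5106 intr=56.1894 cont=55.3657 V=56.1894[EX]; j=3 S=118.0748 intr=36.6252 cont=35.8014 V=36.6252[EX]; j=4 S=141.5245 intr=13.1755 cont=15.7320 V=15.7320[hold]; j=5 S=169.6313 intr=0.0000 cont=3.1698 V=3.1698[hold]  S*(5)=118.0748
k=4: j=0 S=75.0709 intr=79.6291 cont=78.8054 V=79.6291[EX]; j=1 S=89.9800 intr=64.7200 cont=63.8963 V=64.7200[EX]; j=2 S=107.8500 intr=46.8500 cont=46.0263 V=46.8500[EX]; j=3 S=129.2690 intr=25.4310 cont=25.8962 V=25.8962[hold]; j=4 S=154.9419 intr=0.0000 cont=9.3146 V=9.3146[hold]  S*(4)=107.8500
k=3: j=0 S=82.1880 intr=72.5120 cont=71.6882 V=72.5120[EX]; j=1 S=98.5106 intr=56.1894 cont=55.3657 V=56.1894[EX]; j=2 S=118.0748 intr=36.6252 cont=36.0360 V=36.6252[EX]; j=3 S=141.5245 intr=13.1755 cont=17.3982 V=17.3982[hold]  S*(3)=118.0748
k=2: j=0 S=89.9800 intr=64.7200 cont=63.8963 V=64.7200[EX]; j=1 S=107.8500 intr=46.8500 cont=46.0263 V=46.8500[EX]; j=2 S=129.2690 intr=25.4310 cont=26.7362 V=26.7362[hold]  S*(2)=107.8500
k=1: j=0 S=98.5106 intr=56.1894 cont=55.3657 V=56.1894[EX]; j=1 S=118.0748 intr=36.6252 cont=36.4595 V=36.6252[EX]  S*(1)=118.0748
k=0: j=0 S=107.8500 intr=46.8500 cont=46.0263 V=46.8500[EX]  S*(0)=107.8500

price = 46.8500
boundary = 107.8500 118.0748 107.8500 118.0748 107.8500 118.0748 129.2690 141.5245
tree:
46.8500
56.1894 36.6252
64.7200 46.8500 26.7362
72.5120 56.1894 36.6252 17.3982
79.6291 64.7200 46.8500 25.8962 9.3146
86.1300 72.5120 56.1894 36.6252 15.7320 3.1698
92.0679 79.6291 64.7200 46.8500 25.4310 6.4625 0.0000
97.4916 86.1300 72.5120 56.1894 36.6252 13.1755 0.0000 0.0000
102.4456 92.0679 79.6291 64.7200 46.8500 25.4310 0.0000 0.0000 0.0000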